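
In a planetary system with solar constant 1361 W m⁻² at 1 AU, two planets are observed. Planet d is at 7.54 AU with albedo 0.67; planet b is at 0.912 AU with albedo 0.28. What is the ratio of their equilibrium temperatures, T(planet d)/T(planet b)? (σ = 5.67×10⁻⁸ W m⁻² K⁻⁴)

T_eq = [S₀(1−A)/(4σd²)]^(1/4), so T ∝ (1−A)^(1/4) / √d.
T₁ = [1361×0.33/(4×5.67×10⁻⁸×7.54²)]^(1/4) = 76.82 K.
T₂ = [1361×0.72/(4×5.67×10⁻⁸×0.912²)]^(1/4) = 268.47 K.

T₁/T₂ ≈ 0.286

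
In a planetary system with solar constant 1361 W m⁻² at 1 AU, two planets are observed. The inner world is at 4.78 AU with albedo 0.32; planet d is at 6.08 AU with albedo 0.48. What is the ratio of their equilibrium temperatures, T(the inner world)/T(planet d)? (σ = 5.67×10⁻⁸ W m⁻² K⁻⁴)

T₁/T₂ ≈ 1.206

T_eq = [S₀(1−A)/(4σd²)]^(1/4), so T ∝ (1−A)^(1/4) / √d.
T₁ = [1361×0.68/(4×5.67×10⁻⁸×4.78²)]^(1/4) = 115.60 K.
T₂ = [1361×0.52/(4×5.67×10⁻⁸×6.08²)]^(1/4) = 95.85 K.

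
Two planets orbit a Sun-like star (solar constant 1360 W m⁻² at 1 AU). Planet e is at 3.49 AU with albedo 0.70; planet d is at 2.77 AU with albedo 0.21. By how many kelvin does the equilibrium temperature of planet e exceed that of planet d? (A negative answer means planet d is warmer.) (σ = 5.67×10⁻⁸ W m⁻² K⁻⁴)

ΔT ≈ -47.4 K

T_eq = [S₀(1−A)/(4σd²)]^(1/4), so T ∝ (1−A)^(1/4) / √d.
T₁ = [1360×0.30/(4×5.67×10⁻⁸×3.49²)]^(1/4) = 110.24 K.
T₂ = [1360×0.79/(4×5.67×10⁻⁸×2.77²)]^(1/4) = 157.63 K.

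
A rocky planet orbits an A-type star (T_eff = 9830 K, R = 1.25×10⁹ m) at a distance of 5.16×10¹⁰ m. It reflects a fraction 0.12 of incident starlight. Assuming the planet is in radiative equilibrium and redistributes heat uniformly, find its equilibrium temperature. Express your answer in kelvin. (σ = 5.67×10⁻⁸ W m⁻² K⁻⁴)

L = 4πR_⋆²σT_⋆⁴ = 4π(1.25×10⁹)² × 5.67×10⁻⁸ × (9830)⁴ = 1.04×10²⁸ W.
S = L/(4πd²) = 3.11×10⁵ W m⁻².
Energy balance: absorbed = emitted ⇒ πR²·S(1−A) = 4πR²·σT_eq⁴, so T_eq⁴ = S(1−A)/(4σ).
T_eq = [3.11×10⁵ × 0.88 / (4 × 5.67×10⁻⁸)]^(1/4) = (1.21×10¹²)^(1/4) = 1050 K.

T_eq ≈ 1050 K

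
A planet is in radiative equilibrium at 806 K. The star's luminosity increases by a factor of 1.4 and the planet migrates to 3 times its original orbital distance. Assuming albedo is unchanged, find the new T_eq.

T_eq ∝ L^(1/4) · d^(−1/2).
T′ = 806 × 1.4^(1/4) / 3^(1/2) = 506 K.

T_eq ≈ 506 K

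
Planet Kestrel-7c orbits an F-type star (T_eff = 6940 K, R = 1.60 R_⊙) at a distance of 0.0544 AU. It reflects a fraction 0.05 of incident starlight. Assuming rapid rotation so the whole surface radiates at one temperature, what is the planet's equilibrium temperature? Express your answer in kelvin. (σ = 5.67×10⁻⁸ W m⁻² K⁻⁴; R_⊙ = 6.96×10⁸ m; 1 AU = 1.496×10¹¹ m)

R_⋆ = 1.60 × 6.96×10⁸ = 1.11×10⁹ m.
d = 0.0544 AU = 8.14×10⁹ m.
L = 4πR_⋆²σT_⋆⁴ = 4π(1.11×10⁹)² × 5.67×10⁻⁸ × (6940)⁴ = 2.05×10²⁷ W.
S = L/(4πd²) = 2.46×10⁶ W m⁻².
Energy balance: absorbed = emitted ⇒ πR²·S(1−A) = 4πR²·σT_eq⁴, so T_eq⁴ = S(1−A)/(4σ).
T_eq = [2.46×10⁶ × 0.95 / (4 × 5.67×10⁻⁸)]^(1/4) = (1.03×10¹³)^(1/4) = 1790 K.

T_eq ≈ 1790 K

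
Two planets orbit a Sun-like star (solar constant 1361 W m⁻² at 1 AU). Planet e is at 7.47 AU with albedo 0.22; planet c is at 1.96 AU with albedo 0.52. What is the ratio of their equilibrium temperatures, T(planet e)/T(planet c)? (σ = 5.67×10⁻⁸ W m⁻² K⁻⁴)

T₁/T₂ ≈ 0.578

T_eq = [S₀(1−A)/(4σd²)]^(1/4), so T ∝ (1−A)^(1/4) / √d.
T₁ = [1361×0.78/(4×5.67×10⁻⁸×7.47²)]^(1/4) = 95.70 K.
T₂ = [1361×0.48/(4×5.67×10⁻⁸×1.96²)]^(1/4) = 165.48 K.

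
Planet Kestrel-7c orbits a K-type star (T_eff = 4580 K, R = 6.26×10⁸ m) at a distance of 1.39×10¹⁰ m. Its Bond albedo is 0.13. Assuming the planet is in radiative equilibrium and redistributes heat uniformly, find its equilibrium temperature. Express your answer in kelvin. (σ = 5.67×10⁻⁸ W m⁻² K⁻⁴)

L = 4πR_⋆²σT_⋆⁴ = 4π(6.26×10⁸)² × 5.67×10⁻⁸ × (4580)⁴ = 1.23×10²⁶ W.
S = L/(4πd²) = 5.06×10⁴ W m⁻².
Energy balance: absorbed = emitted ⇒ πR²·S(1−A) = 4πR²·σT_eq⁴, so T_eq⁴ = S(1−A)/(4σ).
T_eq = [5.06×10⁴ × 0.87 / (4 × 5.67×10⁻⁸)]^(1/4) = (1.94×10¹¹)^(1/4) = 664 K.

T_eq ≈ 664 K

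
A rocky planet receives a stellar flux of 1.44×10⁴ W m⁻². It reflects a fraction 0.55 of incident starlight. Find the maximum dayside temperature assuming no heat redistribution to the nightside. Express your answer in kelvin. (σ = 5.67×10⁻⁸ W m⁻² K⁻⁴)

With no redistribution each surface element balances locally: S(1−A) = σT⁴.
T = [1.44×10⁴ × 0.45 / 5.67×10⁻⁸]^(1/4) = (1.14×10¹¹)^(1/4) = 581 K.

T_ss ≈ 581 K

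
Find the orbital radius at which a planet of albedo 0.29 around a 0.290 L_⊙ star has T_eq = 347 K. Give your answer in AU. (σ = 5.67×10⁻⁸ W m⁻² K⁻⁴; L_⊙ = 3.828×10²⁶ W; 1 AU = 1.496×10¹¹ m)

d ≈ 0.292 AU

L = 0.290 × 3.828×10²⁶ = 1.11×10²⁶ W.
From T_eq⁴ = L(1−A)/(16πσd²): d = √[L(1−A)/(16πσT_eq⁴)].
d = √[1.11×10²⁶ × 0.71 / (16π × 5.67×10⁻⁸ × (347)⁴)] = 4.37×10¹⁰ m = 0.292 AU.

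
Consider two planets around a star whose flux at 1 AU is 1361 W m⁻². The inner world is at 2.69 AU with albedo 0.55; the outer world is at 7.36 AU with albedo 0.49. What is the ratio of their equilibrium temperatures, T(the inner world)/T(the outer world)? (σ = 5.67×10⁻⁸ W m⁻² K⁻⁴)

T₁/T₂ ≈ 1.603

T_eq = [S₀(1−A)/(4σd²)]^(1/4), so T ∝ (1−A)^(1/4) / √d.
T₁ = [1361×0.45/(4×5.67×10⁻⁸×2.69²)]^(1/4) = 138.99 K.
T₂ = [1361×0.51/(4×5.67×10⁻⁸×7.36²)]^(1/4) = 86.70 K.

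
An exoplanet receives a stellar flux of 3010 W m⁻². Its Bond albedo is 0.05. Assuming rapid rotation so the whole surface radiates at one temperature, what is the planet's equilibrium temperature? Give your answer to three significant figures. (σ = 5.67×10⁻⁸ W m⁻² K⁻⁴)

T_eq ≈ 335 K

Energy balance: absorbed = emitted ⇒ πR²·S(1−A) = 4πR²·σT_eq⁴, so T_eq⁴ = S(1−A)/(4σ).
T_eq = [3010 × 0.95 / (4 × 5.67×10⁻⁸)]^(1/4) = (1.26×10¹⁰)^(1/4) = 335 K.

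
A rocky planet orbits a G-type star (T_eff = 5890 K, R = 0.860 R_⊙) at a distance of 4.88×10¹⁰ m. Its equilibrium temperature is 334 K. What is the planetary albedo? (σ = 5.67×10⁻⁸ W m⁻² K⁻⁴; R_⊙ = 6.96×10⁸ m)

R_⋆ = 0.860 × 6.96×10⁸ = 5.99×10⁸ m.
L = 4πR_⋆²σT_⋆⁴ = 4π(5.99×10⁸)² × 5.67×10⁻⁸ × (5890)⁴ = 3.07×10²⁶ W.
S = L/(4πd²) = 1.03×10⁴ W m⁻².
From T_eq⁴ = S(1−A)/(4σ): 1−A = 4σT_eq⁴/S.
1−A = 4 × 5.67×10⁻⁸ × (334)⁴ / 1.03×10⁴ = 0.275.

A ≈ 0.73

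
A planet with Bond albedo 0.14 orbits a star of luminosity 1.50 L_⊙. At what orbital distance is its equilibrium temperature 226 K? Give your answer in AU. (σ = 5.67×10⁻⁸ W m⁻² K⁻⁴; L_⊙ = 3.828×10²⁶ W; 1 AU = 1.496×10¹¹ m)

d ≈ 1.72 AU

L = 1.50 × 3.828×10²⁶ = 5.74×10²⁶ W.
From T_eq⁴ = L(1−A)/(16πσd²): d = √[L(1−A)/(16πσT_eq⁴)].
d = √[5.74×10²⁶ × 0.86 / (16π × 5.67×10⁻⁸ × (226)⁴)] = 2.58×10¹¹ m = 1.72 AU.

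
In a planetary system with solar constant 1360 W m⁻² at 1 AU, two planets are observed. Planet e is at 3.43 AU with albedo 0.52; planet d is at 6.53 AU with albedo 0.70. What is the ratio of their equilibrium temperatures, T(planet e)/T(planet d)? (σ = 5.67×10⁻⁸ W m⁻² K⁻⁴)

T₁/T₂ ≈ 1.552

T_eq = [S₀(1−A)/(4σd²)]^(1/4), so T ∝ (1−A)^(1/4) / √d.
T₁ = [1360×0.48/(4×5.67×10⁻⁸×3.43²)]^(1/4) = 125.07 K.
T₂ = [1360×0.30/(4×5.67×10⁻⁸×6.53²)]^(1/4) = 80.59 K.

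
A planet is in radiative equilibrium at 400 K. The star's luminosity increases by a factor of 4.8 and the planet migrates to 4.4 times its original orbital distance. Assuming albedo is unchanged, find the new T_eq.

T_eq ≈ 282 K

T_eq ∝ L^(1/4) · d^(−1/2).
T′ = 400 × 4.8^(1/4) / 4.4^(1/2) = 282 K.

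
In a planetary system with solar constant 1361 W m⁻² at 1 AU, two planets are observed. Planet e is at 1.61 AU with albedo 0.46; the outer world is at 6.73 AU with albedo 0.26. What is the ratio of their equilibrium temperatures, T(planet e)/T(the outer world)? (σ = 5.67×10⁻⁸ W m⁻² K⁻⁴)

T₁/T₂ ≈ 1.890

T_eq = [S₀(1−A)/(4σd²)]^(1/4), so T ∝ (1−A)^(1/4) / √d.
T₁ = [1361×0.54/(4×5.67×10⁻⁸×1.61²)]^(1/4) = 188.04 K.
T₂ = [1361×0.74/(4×5.67×10⁻⁸×6.73²)]^(1/4) = 99.51 K.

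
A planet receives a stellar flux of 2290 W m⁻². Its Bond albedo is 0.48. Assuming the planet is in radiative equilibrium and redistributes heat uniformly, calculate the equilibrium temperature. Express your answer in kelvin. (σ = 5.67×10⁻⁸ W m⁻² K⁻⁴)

Energy balance: absorbed = emitted ⇒ πR²·S(1−A) = 4πR²·σT_eq⁴, so T_eq⁴ = S(1−A)/(4σ).
T_eq = [2290 × 0.52 / (4 × 5.67×10⁻⁸)]^(1/4) = (5.25×10⁹)^(1/4) = 269 K.

T_eq ≈ 269 K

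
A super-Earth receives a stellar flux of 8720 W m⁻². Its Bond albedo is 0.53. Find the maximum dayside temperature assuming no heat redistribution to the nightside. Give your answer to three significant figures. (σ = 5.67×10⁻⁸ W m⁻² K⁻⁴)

T_ss ≈ 519 K

With no redistribution each surface element balances locally: S(1−A) = σT⁴.
T = [8720 × 0.47 / 5.67×10⁻⁸]^(1/4) = (7.23×10¹⁰)^(1/4) = 519 K.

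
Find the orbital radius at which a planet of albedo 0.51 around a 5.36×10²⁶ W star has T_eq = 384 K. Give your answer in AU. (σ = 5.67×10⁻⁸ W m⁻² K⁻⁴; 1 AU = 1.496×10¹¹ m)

d ≈ 0.435 AU

From T_eq⁴ = L(1−A)/(16πσd²): d = √[L(1−A)/(16πσT_eq⁴)].
d = √[5.36×10²⁶ × 0.49 / (16π × 5.67×10⁻⁸ × (384)⁴)] = 6.51×10¹⁰ m = 0.435 AU.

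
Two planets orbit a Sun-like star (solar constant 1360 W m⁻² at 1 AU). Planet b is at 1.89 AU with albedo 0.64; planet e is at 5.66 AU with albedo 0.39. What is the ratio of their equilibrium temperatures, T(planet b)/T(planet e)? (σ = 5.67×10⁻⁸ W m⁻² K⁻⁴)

T_eq = [S₀(1−A)/(4σd²)]^(1/4), so T ∝ (1−A)^(1/4) / √d.
T₁ = [1360×0.36/(4×5.67×10⁻⁸×1.89²)]^(1/4) = 156.79 K.
T₂ = [1360×0.61/(4×5.67×10⁻⁸×5.66²)]^(1/4) = 103.37 K.

T₁/T₂ ≈ 1.517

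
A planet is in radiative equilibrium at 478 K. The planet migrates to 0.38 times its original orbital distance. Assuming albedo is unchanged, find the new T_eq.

T_eq ≈ 775 K

T_eq ∝ L^(1/4) · d^(−1/2).
T′ = 478 / 0.38^(1/2) = 775 K.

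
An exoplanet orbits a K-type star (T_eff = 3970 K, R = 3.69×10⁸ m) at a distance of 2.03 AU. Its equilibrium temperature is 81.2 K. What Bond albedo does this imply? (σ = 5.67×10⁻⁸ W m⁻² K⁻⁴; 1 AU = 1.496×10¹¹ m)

d = 2.03 AU = 3.04×10¹¹ m.
L = 4πR_⋆²σT_⋆⁴ = 4π(3.69×10⁸)² × 5.67×10⁻⁸ × (3970)⁴ = 2.41×10²⁵ W.
S = L/(4πd²) = 20.8 W m⁻².
From T_eq⁴ = S(1−A)/(4σ): 1−A = 4σT_eq⁴/S.
1−A = 4 × 5.67×10⁻⁸ × (81.2)⁴ / 20.8 = 0.474.

A ≈ 0.53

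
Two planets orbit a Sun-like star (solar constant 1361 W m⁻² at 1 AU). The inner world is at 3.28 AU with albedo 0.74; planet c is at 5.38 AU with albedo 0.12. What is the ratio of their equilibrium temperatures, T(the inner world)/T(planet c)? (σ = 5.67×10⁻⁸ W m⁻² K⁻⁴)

T₁/T₂ ≈ 0.944

T_eq = [S₀(1−A)/(4σd²)]^(1/4), so T ∝ (1−A)^(1/4) / √d.
T₁ = [1361×0.26/(4×5.67×10⁻⁸×3.28²)]^(1/4) = 109.74 K.
T₂ = [1361×0.88/(4×5.67×10⁻⁸×5.38²)]^(1/4) = 116.22 K.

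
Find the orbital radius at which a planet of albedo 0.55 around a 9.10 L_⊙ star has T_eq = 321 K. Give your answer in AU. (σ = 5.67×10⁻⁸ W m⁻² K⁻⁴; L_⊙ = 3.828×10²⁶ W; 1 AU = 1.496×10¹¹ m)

L = 9.10 × 3.828×10²⁶ = 3.48×10²⁷ W.
From T_eq⁴ = L(1−A)/(16πσd²): d = √[L(1−A)/(16πσT_eq⁴)].
d = √[3.48×10²⁷ × 0.45 / (16π × 5.67×10⁻⁸ × (321)⁴)] = 2.28×10¹¹ m = 1.52 AU.

d ≈ 1.52 AU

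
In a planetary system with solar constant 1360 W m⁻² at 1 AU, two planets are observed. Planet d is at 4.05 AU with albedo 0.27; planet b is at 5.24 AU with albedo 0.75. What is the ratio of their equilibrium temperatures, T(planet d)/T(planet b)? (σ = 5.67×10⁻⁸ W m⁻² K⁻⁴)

T₁/T₂ ≈ 1.487

T_eq = [S₀(1−A)/(4σd²)]^(1/4), so T ∝ (1−A)^(1/4) / √d.
T₁ = [1360×0.73/(4×5.67×10⁻⁸×4.05²)]^(1/4) = 127.81 K.
T₂ = [1360×0.25/(4×5.67×10⁻⁸×5.24²)]^(1/4) = 85.96 K.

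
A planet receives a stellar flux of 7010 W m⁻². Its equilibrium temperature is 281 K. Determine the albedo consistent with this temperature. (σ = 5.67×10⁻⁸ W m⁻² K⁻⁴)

A ≈ 0.80

From T_eq⁴ = S(1−A)/(4σ): 1−A = 4σT_eq⁴/S.
1−A = 4 × 5.67×10⁻⁸ × (281)⁴ / 7010 = 0.202.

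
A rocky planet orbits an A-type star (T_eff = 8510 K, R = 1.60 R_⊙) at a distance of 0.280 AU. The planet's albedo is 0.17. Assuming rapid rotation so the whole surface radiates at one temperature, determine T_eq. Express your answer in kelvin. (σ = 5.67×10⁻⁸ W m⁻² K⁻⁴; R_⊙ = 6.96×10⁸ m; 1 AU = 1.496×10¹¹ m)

T_eq ≈ 936 K

R_⋆ = 1.60 × 6.96×10⁸ = 1.11×10⁹ m.
d = 0.280 AU = 4.19×10¹⁰ m.
L = 4πR_⋆²σT_⋆⁴ = 4π(1.11×10⁹)² × 5.67×10⁻⁸ × (8510)⁴ = 4.63×10²⁷ W.
S = L/(4πd²) = 2.10×10⁵ W m⁻².
Energy balance: absorbed = emitted ⇒ πR²·S(1−A) = 4πR²·σT_eq⁴, so T_eq⁴ = S(1−A)/(4σ).
T_eq = [2.10×10⁵ × 0.83 / (4 × 5.67×10⁻⁸)]^(1/4) = (7.69×10¹¹)^(1/4) = 936 K.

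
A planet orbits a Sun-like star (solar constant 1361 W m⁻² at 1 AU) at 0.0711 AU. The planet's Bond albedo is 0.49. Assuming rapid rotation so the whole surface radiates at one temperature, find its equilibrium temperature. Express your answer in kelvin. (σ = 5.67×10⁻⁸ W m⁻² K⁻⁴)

T_eq ≈ 882 K

Flux at 0.0711 AU: S = 1361/0.0711² = 2.69×10⁵ W m⁻².
Energy balance: absorbed = emitted ⇒ πR²·S(1−A) = 4πR²·σT_eq⁴, so T_eq⁴ = S(1−A)/(4σ).
T_eq = [2.69×10⁵ × 0.51 / (4 × 5.67×10⁻⁸)]^(1/4) = (6.05×10¹¹)^(1/4) = 882 K.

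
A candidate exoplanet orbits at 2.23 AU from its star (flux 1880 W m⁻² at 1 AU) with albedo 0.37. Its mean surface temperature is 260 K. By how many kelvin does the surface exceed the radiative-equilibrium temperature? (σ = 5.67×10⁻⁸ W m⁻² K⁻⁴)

S = 1880/2.23² = 378.0 W m⁻².
T_eq = [S(1−A)/(4σ)]^(1/4) = [378.0×0.63/(4×5.67×10⁻⁸)]^(1/4) = 180.0 K.
ΔT = T_surf − T_eq = 260 − 180.0.

ΔT ≈ 80.0 K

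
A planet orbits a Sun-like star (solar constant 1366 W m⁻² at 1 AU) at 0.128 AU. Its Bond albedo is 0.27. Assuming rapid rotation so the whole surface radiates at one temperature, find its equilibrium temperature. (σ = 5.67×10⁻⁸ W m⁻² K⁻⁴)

Flux at 0.128 AU: S = 1366/0.128² = 8.34×10⁴ W m⁻².
Energy balance: absorbed = emitted ⇒ πR²·S(1−A) = 4πR²·σT_eq⁴, so T_eq⁴ = S(1−A)/(4σ).
T_eq = [8.34×10⁴ × 0.73 / (4 × 5.67×10⁻⁸)]^(1/4) = (2.68×10¹¹)^(1/4) = 720 K.

T_eq ≈ 720 K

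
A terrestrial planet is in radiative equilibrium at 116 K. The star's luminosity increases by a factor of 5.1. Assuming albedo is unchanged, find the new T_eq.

T_eq ∝ L^(1/4) · d^(−1/2).
T′ = 116 × 5.1^(1/4) = 174 K.

T_eq ≈ 174 K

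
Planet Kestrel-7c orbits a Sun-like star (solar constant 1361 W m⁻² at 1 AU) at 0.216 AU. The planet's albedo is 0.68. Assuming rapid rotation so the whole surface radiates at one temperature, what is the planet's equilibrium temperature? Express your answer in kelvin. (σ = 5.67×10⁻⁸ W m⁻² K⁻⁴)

T_eq ≈ 450 K

Flux at 0.216 AU: S = 1361/0.216² = 2.92×10⁴ W m⁻².
Energy balance: absorbed = emitted ⇒ πR²·S(1−A) = 4πR²·σT_eq⁴, so T_eq⁴ = S(1−A)/(4σ).
T_eq = [2.92×10⁴ × 0.32 / (4 × 5.67×10⁻⁸)]^(1/4) = (4.12×10¹⁰)^(1/4) = 450 K.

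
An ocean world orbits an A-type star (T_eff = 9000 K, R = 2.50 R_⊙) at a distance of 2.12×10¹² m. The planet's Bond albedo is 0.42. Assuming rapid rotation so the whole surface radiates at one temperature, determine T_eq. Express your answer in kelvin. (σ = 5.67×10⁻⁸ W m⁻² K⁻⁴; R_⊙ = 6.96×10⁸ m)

R_⋆ = 2.50 × 6.96×10⁸ = 1.74×10⁹ m.
L = 4πR_⋆²σT_⋆⁴ = 4π(1.74×10⁹)² × 5.67×10⁻⁸ × (9000)⁴ = 1.42×10²⁸ W.
S = L/(4πd²) = 251 W m⁻².
Energy balance: absorbed = emitted ⇒ πR²·S(1−A) = 4πR²·σT_eq⁴, so T_eq⁴ = S(1−A)/(4σ).
T_eq = [251 × 0.58 / (4 × 5.67×10⁻⁸)]^(1/4) = (6.41×10⁸)^(1/4) = 159 K.

T_eq ≈ 159 K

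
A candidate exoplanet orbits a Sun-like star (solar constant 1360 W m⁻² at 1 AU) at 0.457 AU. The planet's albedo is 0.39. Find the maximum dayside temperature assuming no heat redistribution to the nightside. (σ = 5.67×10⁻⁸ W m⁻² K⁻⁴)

T_ss ≈ 514 K

Flux at 0.457 AU: S = 1360/0.457² = 6510 W m⁻².
With no redistribution each surface element balances locally: S(1−A) = σT⁴.
T = [6510 × 0.61 / 5.67×10⁻⁸]^(1/4) = (7.01×10¹⁰)^(1/4) = 514 K.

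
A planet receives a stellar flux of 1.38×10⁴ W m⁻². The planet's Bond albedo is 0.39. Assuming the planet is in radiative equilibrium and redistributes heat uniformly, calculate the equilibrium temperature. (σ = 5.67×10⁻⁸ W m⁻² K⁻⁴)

T_eq ≈ 439 K

Energy balance: absorbed = emitted ⇒ πR²·S(1−A) = 4πR²·σT_eq⁴, so T_eq⁴ = S(1−A)/(4σ).
T_eq = [1.38×10⁴ × 0.61 / (4 × 5.67×10⁻⁸)]^(1/4) = (3.71×10¹⁰)^(1/4) = 439 K.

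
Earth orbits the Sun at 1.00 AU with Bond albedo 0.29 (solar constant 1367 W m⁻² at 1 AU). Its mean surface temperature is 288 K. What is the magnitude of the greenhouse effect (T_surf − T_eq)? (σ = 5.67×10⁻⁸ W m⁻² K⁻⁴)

S = 1367/1.00² = 1367 W m⁻².
T_eq = [S(1−A)/(4σ)]^(1/4) = [1367×0.71/(4×5.67×10⁻⁸)]^(1/4) = 255.8 K.
ΔT = T_surf − T_eq = 288 − 255.8.

ΔT ≈ 32.2 K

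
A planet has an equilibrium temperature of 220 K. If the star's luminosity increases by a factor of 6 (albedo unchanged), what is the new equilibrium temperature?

T_eq ∝ L^(1/4) · d^(−1/2).
T′ = 220 × 6^(1/4) = 344 K.

T_eq ≈ 344 K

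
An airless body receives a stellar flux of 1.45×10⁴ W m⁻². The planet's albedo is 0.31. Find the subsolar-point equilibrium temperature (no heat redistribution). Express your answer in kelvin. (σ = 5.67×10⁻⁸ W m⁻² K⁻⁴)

At the subsolar point the surface absorbs S(1−A) and emits σT⁴ per unit area — no factor of 4, since only the local patch is in balance.
T = [1.45×10⁴ × 0.69 / 5.67×10⁻⁸]^(1/4) = (1.76×10¹¹)^(1/4) = 648 K.

T_ss ≈ 648 K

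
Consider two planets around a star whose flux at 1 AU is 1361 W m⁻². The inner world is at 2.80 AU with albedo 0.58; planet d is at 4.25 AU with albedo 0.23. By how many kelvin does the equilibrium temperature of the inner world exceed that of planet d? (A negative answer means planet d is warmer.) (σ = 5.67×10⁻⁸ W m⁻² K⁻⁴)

ΔT ≈ 7.4 K

T_eq = [S₀(1−A)/(4σd²)]^(1/4), so T ∝ (1−A)^(1/4) / √d.
T₁ = [1361×0.42/(4×5.67×10⁻⁸×2.80²)]^(1/4) = 133.90 K.
T₂ = [1361×0.77/(4×5.67×10⁻⁸×4.25²)]^(1/4) = 126.47 K.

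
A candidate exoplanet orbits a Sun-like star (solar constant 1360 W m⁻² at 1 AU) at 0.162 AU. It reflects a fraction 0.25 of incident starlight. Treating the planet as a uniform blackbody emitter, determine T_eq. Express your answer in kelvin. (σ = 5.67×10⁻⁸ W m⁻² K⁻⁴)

Flux at 0.162 AU: S = 1360/0.162² = 5.18×10⁴ W m⁻².
Energy balance: absorbed = emitted ⇒ πR²·S(1−A) = 4πR²·σT_eq⁴, so T_eq⁴ = S(1−A)/(4σ).
T_eq = [5.18×10⁴ × 0.75 / (4 × 5.67×10⁻⁸)]^(1/4) = (1.71×10¹¹)^(1/4) = 643 K.

T_eq ≈ 643 K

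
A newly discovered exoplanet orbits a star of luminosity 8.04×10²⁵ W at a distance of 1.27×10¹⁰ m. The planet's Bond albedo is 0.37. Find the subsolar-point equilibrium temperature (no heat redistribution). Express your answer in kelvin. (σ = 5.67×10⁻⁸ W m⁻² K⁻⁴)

T_ss ≈ 815 K

Flux: S = L/(4πd²) = 8.04×10²⁵/(4π×(1.27×10¹⁰)²) = 3.97×10⁴ W m⁻².
At the subsolar point the surface absorbs S(1−A) and emits σT⁴ per unit area — no factor of 4, since only the local patch is in balance.
T = [3.97×10⁴ × 0.63 / 5.67×10⁻⁸]^(1/4) = (4.41×10¹¹)^(1/4) = 815 K.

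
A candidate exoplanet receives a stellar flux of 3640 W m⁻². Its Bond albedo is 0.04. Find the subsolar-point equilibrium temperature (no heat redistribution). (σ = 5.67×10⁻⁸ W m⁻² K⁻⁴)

At the subsolar point the surface absorbs S(1−A) and emits σT⁴ per unit area — no factor of 4, since only the local patch is in balance.
T = [3640 × 0.96 / 5.67×10⁻⁸]^(1/4) = (6.16×10¹⁰)^(1/4) = 498 K.

T_ss ≈ 498 K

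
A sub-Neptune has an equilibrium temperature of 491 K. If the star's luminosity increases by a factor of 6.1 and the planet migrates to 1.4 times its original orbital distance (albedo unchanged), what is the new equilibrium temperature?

T_eq ≈ 652 K

T_eq ∝ L^(1/4) · d^(−1/2).
T′ = 491 × 6.1^(1/4) / 1.4^(1/2) = 652 K.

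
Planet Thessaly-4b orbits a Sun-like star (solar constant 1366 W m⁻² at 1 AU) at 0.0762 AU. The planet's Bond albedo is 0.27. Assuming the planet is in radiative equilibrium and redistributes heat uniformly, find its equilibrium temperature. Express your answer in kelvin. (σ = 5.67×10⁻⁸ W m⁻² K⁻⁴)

T_eq ≈ 933 K

Flux at 0.0762 AU: S = 1366/0.0762² = 2.35×10⁵ W m⁻².
Energy balance: absorbed = emitted ⇒ πR²·S(1−A) = 4πR²·σT_eq⁴, so T_eq⁴ = S(1−A)/(4σ).
T_eq = [2.35×10⁵ × 0.73 / (4 × 5.67×10⁻⁸)]^(1/4) = (7.57×10¹¹)^(1/4) = 933 K.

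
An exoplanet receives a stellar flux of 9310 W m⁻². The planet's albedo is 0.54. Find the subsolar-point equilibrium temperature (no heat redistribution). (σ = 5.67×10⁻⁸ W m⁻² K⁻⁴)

At the subsolar point the surface absorbs S(1−A) and emits σT⁴ per unit area — no factor of 4, since only the local patch is in balance.
T = [9310 × 0.46 / 5.67×10⁻⁸]^(1/4) = (7.55×10¹⁰)^(1/4) = 524 K.

T_ss ≈ 524 K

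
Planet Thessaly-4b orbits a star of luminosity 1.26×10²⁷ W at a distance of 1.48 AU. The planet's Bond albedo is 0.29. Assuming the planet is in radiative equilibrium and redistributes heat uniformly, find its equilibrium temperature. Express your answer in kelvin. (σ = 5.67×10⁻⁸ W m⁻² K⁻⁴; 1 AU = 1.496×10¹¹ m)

d = 1.48 AU = 2.21×10¹¹ m.
Flux: S = L/(4πd²) = 1.26×10²⁷/(4π×(2.21×10¹¹)²) = 2050 W m⁻².
Energy balance: absorbed = emitted ⇒ πR²·S(1−A) = 4πR²·σT_eq⁴, so T_eq⁴ = S(1−A)/(4σ).
T_eq = [2050 × 0.71 / (4 × 5.67×10⁻⁸)]^(1/4) = (6.40×10⁹)^(1/4) = 283 K.

T_eq ≈ 283 K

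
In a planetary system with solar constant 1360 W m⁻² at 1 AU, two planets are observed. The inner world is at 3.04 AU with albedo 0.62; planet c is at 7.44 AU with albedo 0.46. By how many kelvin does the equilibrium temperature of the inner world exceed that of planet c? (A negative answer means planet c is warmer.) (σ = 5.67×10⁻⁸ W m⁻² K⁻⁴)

T_eq = [S₀(1−A)/(4σd²)]^(1/4), so T ∝ (1−A)^(1/4) / √d.
T₁ = [1360×0.38/(4×5.67×10⁻⁸×3.04²)]^(1/4) = 125.31 K.
T₂ = [1360×0.54/(4×5.67×10⁻⁸×7.44²)]^(1/4) = 87.46 K.

ΔT ≈ 37.9 K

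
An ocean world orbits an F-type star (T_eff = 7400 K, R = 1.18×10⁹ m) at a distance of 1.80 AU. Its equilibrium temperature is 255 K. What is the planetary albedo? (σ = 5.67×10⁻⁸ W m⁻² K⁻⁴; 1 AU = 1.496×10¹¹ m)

d = 1.80 AU = 2.69×10¹¹ m.
L = 4πR_⋆²σT_⋆⁴ = 4π(1.18×10⁹)² × 5.67×10⁻⁸ × (7400)⁴ = 2.97×10²⁷ W.
S = L/(4πd²) = 3260 W m⁻².
From T_eq⁴ = S(1−A)/(4σ): 1−A = 4σT_eq⁴/S.
1−A = 4 × 5.67×10⁻⁸ × (255)⁴ / 3260 = 0.294.

A ≈ 0.71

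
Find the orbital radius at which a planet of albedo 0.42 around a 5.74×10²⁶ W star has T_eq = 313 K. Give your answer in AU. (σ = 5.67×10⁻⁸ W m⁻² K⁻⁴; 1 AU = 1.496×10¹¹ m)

d ≈ 0.737 AU

From T_eq⁴ = L(1−A)/(16πσd²): d = √[L(1−A)/(16πσT_eq⁴)].
d = √[5.74×10²⁶ × 0.58 / (16π × 5.67×10⁻⁸ × (313)⁴)] = 1.10×10¹¹ m = 0.737 AU.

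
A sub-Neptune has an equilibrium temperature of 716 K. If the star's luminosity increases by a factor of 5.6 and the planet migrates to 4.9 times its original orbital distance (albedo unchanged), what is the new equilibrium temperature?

T_eq ≈ 498 K

T_eq ∝ L^(1/4) · d^(−1/2).
T′ = 716 × 5.6^(1/4) / 4.9^(1/2) = 498 K.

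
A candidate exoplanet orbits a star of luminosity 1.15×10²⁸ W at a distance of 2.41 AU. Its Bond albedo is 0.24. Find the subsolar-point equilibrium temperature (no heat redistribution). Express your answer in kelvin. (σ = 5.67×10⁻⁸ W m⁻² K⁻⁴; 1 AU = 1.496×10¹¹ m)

T_ss ≈ 554 K

d = 2.41 AU = 3.61×10¹¹ m.
Flux: S = L/(4πd²) = 1.15×10²⁸/(4π×(3.61×10¹¹)²) = 7040 W m⁻².
At the subsolar point the surface absorbs S(1−A) and emits σT⁴ per unit area — no factor of 4, since only the local patch is in balance.
T = [7040 × 0.76 / 5.67×10⁻⁸]^(1/4) = (9.44×10¹⁰)^(1/4) = 554 K.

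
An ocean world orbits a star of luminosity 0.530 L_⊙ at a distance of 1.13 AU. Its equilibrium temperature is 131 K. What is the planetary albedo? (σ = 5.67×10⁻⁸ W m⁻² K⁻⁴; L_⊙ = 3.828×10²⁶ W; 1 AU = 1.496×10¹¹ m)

d = 1.13 AU = 1.69×10¹¹ m.
L = 0.530 × 3.828×10²⁶ = 2.03×10²⁶ W.
Flux: S = L/(4πd²) = 2.03×10²⁶/(4π×(1.69×10¹¹)²) = 565 W m⁻².
From T_eq⁴ = S(1−A)/(4σ): 1−A = 4σT_eq⁴/S.
1−A = 4 × 5.67×10⁻⁸ × (131)⁴ / 565 = 0.118.

A ≈ 0.88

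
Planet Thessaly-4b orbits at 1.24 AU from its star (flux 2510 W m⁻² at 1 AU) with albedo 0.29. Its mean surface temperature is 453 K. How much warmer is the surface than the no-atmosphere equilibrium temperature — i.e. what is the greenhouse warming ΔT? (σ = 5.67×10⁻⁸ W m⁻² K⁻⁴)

ΔT ≈ 185.6 K

S = 2510/1.24² = 1632 W m⁻².
T_eq = [S(1−A)/(4σ)]^(1/4) = [1632×0.71/(4×5.67×10⁻⁸)]^(1/4) = 267.4 K.
ΔT = T_surf − T_eq = 453 − 267.4.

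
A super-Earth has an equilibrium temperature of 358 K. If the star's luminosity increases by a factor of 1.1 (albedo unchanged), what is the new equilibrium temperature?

T_eq ∝ L^(1/4) · d^(−1/2).
T′ = 358 × 1.1^(1/4) = 367 K.

T_eq ≈ 367 K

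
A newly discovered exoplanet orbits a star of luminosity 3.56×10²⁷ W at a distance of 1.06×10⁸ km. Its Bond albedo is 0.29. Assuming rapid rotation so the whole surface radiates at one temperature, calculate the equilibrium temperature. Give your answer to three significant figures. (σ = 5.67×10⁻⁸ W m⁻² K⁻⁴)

d = 1.06×10⁸ km = 1.06×10¹¹ m.
Flux: S = L/(4πd²) = 3.56×10²⁷/(4π×(1.06×10¹¹)²) = 2.52×10⁴ W m⁻².
Energy balance: absorbed = emitted ⇒ πR²·S(1−A) = 4πR²·σT_eq⁴, so T_eq⁴ = S(1−A)/(4σ).
T_eq = [2.52×10⁴ × 0.71 / (4 × 5.67×10⁻⁸)]^(1/4) = (7.89×10¹⁰)^(1/4) = 530 K.

T_eq ≈ 530 K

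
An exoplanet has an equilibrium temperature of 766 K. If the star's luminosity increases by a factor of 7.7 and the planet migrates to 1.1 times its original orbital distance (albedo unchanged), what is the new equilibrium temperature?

T_eq ∝ L^(1/4) · d^(−1/2).
T′ = 766 × 7.7^(1/4) / 1.1^(1/2) = 1220 K.

T_eq ≈ 1220 K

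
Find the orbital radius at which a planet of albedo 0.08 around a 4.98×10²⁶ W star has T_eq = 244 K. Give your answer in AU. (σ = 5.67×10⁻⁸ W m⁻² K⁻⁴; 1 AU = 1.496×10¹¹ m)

From T_eq⁴ = L(1−A)/(16πσd²): d = √[L(1−A)/(16πσT_eq⁴)].
d = √[4.98×10²⁶ × 0.92 / (16π × 5.67×10⁻⁸ × (244)⁴)] = 2.13×10¹¹ m = 1.42 AU.

d ≈ 1.42 AU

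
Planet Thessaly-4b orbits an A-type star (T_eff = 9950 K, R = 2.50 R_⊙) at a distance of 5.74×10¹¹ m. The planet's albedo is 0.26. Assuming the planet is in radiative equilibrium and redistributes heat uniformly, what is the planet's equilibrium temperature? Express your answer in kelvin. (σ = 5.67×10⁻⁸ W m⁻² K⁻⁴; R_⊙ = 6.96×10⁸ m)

T_eq ≈ 359 K

R_⋆ = 2.50 × 6.96×10⁸ = 1.74×10⁹ m.
L = 4πR_⋆²σT_⋆⁴ = 4π(1.74×10⁹)² × 5.67×10⁻⁸ × (9950)⁴ = 2.11×10²⁸ W.
S = L/(4πd²) = 5110 W m⁻².
Energy balance: absorbed = emitted ⇒ πR²·S(1−A) = 4πR²·σT_eq⁴, so T_eq⁴ = S(1−A)/(4σ).
T_eq = [5110 × 0.74 / (4 × 5.67×10⁻⁸)]^(1/4) = (1.67×10¹⁰)^(1/4) = 359 K.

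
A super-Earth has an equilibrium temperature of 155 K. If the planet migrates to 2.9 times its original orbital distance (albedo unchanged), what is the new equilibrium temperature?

T_eq ≈ 91.0 K

T_eq ∝ L^(1/4) · d^(−1/2).
T′ = 155 / 2.9^(1/2) = 91.0 K.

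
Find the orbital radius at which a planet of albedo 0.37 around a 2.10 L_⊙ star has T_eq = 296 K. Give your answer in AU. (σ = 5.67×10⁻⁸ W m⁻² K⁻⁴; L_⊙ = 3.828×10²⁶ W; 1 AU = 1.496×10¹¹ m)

L = 2.10 × 3.828×10²⁶ = 8.04×10²⁶ W.
From T_eq⁴ = L(1−A)/(16πσd²): d = √[L(1−A)/(16πσT_eq⁴)].
d = √[8.04×10²⁶ × 0.63 / (16π × 5.67×10⁻⁸ × (296)⁴)] = 1.52×10¹¹ m = 1.02 AU.

d ≈ 1.02 AU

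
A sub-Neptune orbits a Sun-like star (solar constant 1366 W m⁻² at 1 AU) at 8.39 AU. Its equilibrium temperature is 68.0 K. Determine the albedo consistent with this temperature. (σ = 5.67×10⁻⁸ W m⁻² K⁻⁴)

Flux at 8.39 AU: S = 1366/8.39² = 19.4 W m⁻².
From T_eq⁴ = S(1−A)/(4σ): 1−A = 4σT_eq⁴/S.
1−A = 4 × 5.67×10⁻⁸ × (68.0)⁴ / 19.4 = 0.250.

A ≈ 0.75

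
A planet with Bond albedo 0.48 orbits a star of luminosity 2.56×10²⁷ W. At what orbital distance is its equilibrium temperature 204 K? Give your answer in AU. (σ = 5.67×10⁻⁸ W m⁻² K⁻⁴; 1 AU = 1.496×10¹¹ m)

d ≈ 3.47 AU

From T_eq⁴ = L(1−A)/(16πσd²): d = √[L(1−A)/(16πσT_eq⁴)].
d = √[2.56×10²⁷ × 0.52 / (16π × 5.67×10⁻⁸ × (204)⁴)] = 5.19×10¹¹ m = 3.47 AU.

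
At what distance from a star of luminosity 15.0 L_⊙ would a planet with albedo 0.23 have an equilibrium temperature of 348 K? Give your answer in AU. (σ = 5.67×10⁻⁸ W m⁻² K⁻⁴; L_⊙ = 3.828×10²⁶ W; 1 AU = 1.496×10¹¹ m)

L = 15.0 × 3.828×10²⁶ = 5.74×10²⁷ W.
From T_eq⁴ = L(1−A)/(16πσd²): d = √[L(1−A)/(16πσT_eq⁴)].
d = √[5.74×10²⁷ × 0.77 / (16π × 5.67×10⁻⁸ × (348)⁴)] = 3.25×10¹¹ m = 2.17 AU.

d ≈ 2.17 AU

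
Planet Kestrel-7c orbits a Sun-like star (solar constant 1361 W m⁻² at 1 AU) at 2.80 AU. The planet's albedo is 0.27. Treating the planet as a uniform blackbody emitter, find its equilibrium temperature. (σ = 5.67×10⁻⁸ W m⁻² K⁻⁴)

T_eq ≈ 154 K

Flux at 2.80 AU: S = 1361/2.80² = 174 W m⁻².
Energy balance: absorbed = emitted ⇒ πR²·S(1−A) = 4πR²·σT_eq⁴, so T_eq⁴ = S(1−A)/(4σ).
T_eq = [174 × 0.73 / (4 × 5.67×10⁻⁸)]^(1/4) = (5.59×10⁸)^(1/4) = 154 K.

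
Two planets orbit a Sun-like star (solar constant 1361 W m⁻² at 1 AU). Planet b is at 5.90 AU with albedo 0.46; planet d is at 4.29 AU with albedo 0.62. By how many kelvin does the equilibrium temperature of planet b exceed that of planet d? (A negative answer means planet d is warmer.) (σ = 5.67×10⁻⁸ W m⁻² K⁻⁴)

ΔT ≈ -7.3 K

T_eq = [S₀(1−A)/(4σd²)]^(1/4), so T ∝ (1−A)^(1/4) / √d.
T₁ = [1361×0.54/(4×5.67×10⁻⁸×5.90²)]^(1/4) = 98.23 K.
T₂ = [1361×0.38/(4×5.67×10⁻⁸×4.29²)]^(1/4) = 105.50 K.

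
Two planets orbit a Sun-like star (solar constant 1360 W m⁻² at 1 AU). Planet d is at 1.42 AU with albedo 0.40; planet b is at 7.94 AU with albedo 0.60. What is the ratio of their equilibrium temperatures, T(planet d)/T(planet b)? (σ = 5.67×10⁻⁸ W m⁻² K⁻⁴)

T₁/T₂ ≈ 2.617

T_eq = [S₀(1−A)/(4σd²)]^(1/4), so T ∝ (1−A)^(1/4) / √d.
T₁ = [1360×0.60/(4×5.67×10⁻⁸×1.42²)]^(1/4) = 205.53 K.
T₂ = [1360×0.40/(4×5.67×10⁻⁸×7.94²)]^(1/4) = 78.54 K.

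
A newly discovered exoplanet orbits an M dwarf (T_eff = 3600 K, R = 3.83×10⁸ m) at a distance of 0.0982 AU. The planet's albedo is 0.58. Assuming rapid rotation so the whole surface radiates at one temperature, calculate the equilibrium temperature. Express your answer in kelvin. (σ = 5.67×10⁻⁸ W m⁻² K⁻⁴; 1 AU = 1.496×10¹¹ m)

T_eq ≈ 331 K

d = 0.0982 AU = 1.47×10¹⁰ m.
L = 4πR_⋆²σT_⋆⁴ = 4π(3.83×10⁸)² × 5.67×10⁻⁸ × (3600)⁴ = 1.76×10²⁵ W.
S = L/(4πd²) = 6470 W m⁻².
Energy balance: absorbed = emitted ⇒ πR²·S(1−A) = 4πR²·σT_eq⁴, so T_eq⁴ = S(1−A)/(4σ).
T_eq = [6470 × 0.42 / (4 × 5.67×10⁻⁸)]^(1/4) = (1.20×10¹⁰)^(1/4) = 331 K.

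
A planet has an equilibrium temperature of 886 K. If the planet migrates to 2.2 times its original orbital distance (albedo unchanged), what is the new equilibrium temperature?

T_eq ∝ L^(1/4) · d^(−1/2).
T′ = 886 / 2.2^(1/2) = 597 K.

T_eq ≈ 597 K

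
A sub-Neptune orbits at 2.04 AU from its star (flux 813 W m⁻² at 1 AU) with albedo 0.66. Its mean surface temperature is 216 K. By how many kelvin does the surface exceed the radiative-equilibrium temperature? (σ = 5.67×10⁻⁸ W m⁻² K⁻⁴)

ΔT ≈ 85.2 K

S = 813/2.04² = 195.4 W m⁻².
T_eq = [S(1−A)/(4σ)]^(1/4) = [195.4×0.34/(4×5.67×10⁻⁸)]^(1/4) = 130.8 K.
ΔT = T_surf − T_eq = 216 − 130.8.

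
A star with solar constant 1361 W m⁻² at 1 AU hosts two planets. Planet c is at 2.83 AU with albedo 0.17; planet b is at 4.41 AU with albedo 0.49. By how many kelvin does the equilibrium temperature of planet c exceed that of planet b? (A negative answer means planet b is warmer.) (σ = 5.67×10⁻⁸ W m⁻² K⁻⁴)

T_eq = [S₀(1−A)/(4σd²)]^(1/4), so T ∝ (1−A)^(1/4) / √d.
T₁ = [1361×0.83/(4×5.67×10⁻⁸×2.83²)]^(1/4) = 157.92 K.
T₂ = [1361×0.51/(4×5.67×10⁻⁸×4.41²)]^(1/4) = 112.00 K.

ΔT ≈ 45.9 K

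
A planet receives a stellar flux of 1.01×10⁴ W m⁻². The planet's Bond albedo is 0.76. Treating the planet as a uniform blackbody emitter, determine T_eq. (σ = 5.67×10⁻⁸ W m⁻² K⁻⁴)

Energy balance: absorbed = emitted ⇒ πR²·S(1−A) = 4πR²·σT_eq⁴, so T_eq⁴ = S(1−A)/(4σ).
T_eq = [1.01×10⁴ × 0.24 / (4 × 5.67×10⁻⁸)]^(1/4) = (1.07×10¹⁰)^(1/4) = 322 K.

T_eq ≈ 322 K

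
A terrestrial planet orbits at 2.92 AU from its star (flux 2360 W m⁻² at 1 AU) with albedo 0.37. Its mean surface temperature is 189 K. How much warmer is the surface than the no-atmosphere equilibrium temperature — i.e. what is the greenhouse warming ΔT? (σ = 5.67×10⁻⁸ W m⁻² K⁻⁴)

ΔT ≈ 22.5 K

S = 2360/2.92² = 276.8 W m⁻².
T_eq = [S(1−A)/(4σ)]^(1/4) = [276.8×0.63/(4×5.67×10⁻⁸)]^(1/4) = 166.5 K.
ΔT = T_surf − T_eq = 189 − 166.5.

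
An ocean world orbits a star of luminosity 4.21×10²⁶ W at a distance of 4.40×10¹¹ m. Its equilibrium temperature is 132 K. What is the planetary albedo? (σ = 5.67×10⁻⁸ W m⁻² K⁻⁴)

Flux: S = L/(4πd²) = 4.21×10²⁶/(4π×(4.40×10¹¹)²) = 173 W m⁻².
From T_eq⁴ = S(1−A)/(4σ): 1−A = 4σT_eq⁴/S.
1−A = 4 × 5.67×10⁻⁸ × (132)⁴ / 173 = 0.398.

A ≈ 0.60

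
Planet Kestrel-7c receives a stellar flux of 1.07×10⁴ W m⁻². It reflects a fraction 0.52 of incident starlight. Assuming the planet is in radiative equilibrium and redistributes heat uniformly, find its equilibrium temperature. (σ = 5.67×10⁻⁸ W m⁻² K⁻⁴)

Energy balance: absorbed = emitted ⇒ πR²·S(1−A) = 4πR²·σT_eq⁴, so T_eq⁴ = S(1−A)/(4σ).
T_eq = [1.07×10⁴ × 0.48 / (4 × 5.67×10⁻⁸)]^(1/4) = (2.26×10¹⁰)^(1/4) = 388 K.

T_eq ≈ 388 K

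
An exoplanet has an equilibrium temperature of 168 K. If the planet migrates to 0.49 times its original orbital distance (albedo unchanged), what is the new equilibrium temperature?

T_eq ∝ L^(1/4) · d^(−1/2).
T′ = 168 / 0.49^(1/2) = 240 K.

T_eq ≈ 240 K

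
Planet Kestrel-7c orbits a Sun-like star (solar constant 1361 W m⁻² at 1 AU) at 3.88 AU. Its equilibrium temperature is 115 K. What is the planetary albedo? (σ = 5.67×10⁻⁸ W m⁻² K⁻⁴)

Flux at 3.88 AU: S = 1361/3.88² = 90.4 W m⁻².
From T_eq⁴ = S(1−A)/(4σ): 1−A = 4σT_eq⁴/S.
1−A = 4 × 5.67×10⁻⁸ × (115)⁴ / 90.4 = 0.439.

A ≈ 0.56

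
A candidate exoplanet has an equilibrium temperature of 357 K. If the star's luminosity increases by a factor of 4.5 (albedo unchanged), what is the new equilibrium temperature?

T_eq ∝ L^(1/4) · d^(−1/2).
T′ = 357 × 4.5^(1/4) = 520 K.

T_eq ≈ 520 K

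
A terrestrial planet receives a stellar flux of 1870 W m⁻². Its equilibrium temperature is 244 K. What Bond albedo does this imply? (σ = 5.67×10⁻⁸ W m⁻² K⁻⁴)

A ≈ 0.57

From T_eq⁴ = S(1−A)/(4σ): 1−A = 4σT_eq⁴/S.
1−A = 4 × 5.67×10⁻⁸ × (244)⁴ / 1870 = 0.430.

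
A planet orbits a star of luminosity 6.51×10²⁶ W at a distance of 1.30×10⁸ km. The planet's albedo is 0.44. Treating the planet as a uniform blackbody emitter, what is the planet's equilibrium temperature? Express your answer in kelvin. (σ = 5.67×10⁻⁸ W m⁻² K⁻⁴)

d = 1.30×10⁸ km = 1.30×10¹¹ m.
Flux: S = L/(4πd²) = 6.51×10²⁶/(4π×(1.30×10¹¹)²) = 3070 W m⁻².
Energy balance: absorbed = emitted ⇒ πR²·S(1−A) = 4πR²·σT_eq⁴, so T_eq⁴ = S(1−A)/(4σ).
T_eq = [3070 × 0.56 / (4 × 5.67×10⁻⁸)]^(1/4) = (7.57×10⁹)^(1/4) = 295 K.

T_eq ≈ 295 K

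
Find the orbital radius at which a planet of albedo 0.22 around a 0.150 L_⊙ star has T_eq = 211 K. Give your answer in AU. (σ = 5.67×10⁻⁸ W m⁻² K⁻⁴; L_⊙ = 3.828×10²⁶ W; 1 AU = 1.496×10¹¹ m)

d ≈ 0.595 AU

L = 0.150 × 3.828×10²⁶ = 5.74×10²⁵ W.
From T_eq⁴ = L(1−A)/(16πσd²): d = √[L(1−A)/(16πσT_eq⁴)].
d = √[5.74×10²⁵ × 0.78 / (16π × 5.67×10⁻⁸ × (211)⁴)] = 8.90×10¹⁰ m = 0.595 AU.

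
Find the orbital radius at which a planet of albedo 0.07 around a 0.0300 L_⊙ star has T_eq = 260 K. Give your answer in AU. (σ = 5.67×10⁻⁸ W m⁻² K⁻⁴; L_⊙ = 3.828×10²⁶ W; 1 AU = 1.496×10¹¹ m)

d ≈ 0.191 AU

L = 0.0300 × 3.828×10²⁶ = 1.15×10²⁵ W.
From T_eq⁴ = L(1−A)/(16πσd²): d = √[L(1−A)/(16πσT_eq⁴)].
d = √[1.15×10²⁵ × 0.93 / (16π × 5.67×10⁻⁸ × (260)⁴)] = 2.86×10¹⁰ m = 0.191 AU.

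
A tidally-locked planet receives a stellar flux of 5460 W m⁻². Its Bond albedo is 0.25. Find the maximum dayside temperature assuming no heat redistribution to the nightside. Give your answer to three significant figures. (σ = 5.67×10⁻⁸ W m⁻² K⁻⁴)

T_ss ≈ 518 K

With no redistribution each surface element balances locally: S(1−A) = σT⁴.
T = [5460 × 0.75 / 5.67×10⁻⁸]^(1/4) = (7.22×10¹⁰)^(1/4) = 518 K.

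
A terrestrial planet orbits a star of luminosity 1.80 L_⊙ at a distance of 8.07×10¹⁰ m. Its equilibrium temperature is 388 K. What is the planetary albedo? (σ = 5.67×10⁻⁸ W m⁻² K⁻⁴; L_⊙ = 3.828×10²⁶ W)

L = 1.80 × 3.828×10²⁶ = 6.89×10²⁶ W.
Flux: S = L/(4πd²) = 6.89×10²⁶/(4π×(8.07×10¹⁰)²) = 8420 W m⁻².
From T_eq⁴ = S(1−A)/(4σ): 1−A = 4σT_eq⁴/S.
1−A = 4 × 5.67×10⁻⁸ × (388)⁴ / 8420 = 0.610.

A ≈ 0.39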